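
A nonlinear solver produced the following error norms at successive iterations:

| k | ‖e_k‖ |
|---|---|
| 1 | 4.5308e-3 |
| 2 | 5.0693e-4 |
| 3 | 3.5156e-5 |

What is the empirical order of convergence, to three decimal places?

p ≈ ln(‖e_3‖/‖e_2‖) / ln(‖e_2‖/‖e_1‖)
  = ln(3.5156e-5/5.0693e-4) / ln(5.0693e-4/4.5308e-3)
  = ln(0.0693508) / ln(0.111885)
  = -2.668578 / -2.190284 ≈ 1.218371

1.218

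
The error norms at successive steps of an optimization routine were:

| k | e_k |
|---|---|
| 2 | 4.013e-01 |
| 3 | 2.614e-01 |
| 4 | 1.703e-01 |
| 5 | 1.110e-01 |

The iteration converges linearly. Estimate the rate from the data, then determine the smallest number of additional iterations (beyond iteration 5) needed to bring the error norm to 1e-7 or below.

Rate ρ ≈ e_5/e_4 = 1.110e-01/1.703e-01 = 0.6518.
After j more steps, e_{5+j} ≈ 1.110e-01·ρ^j; need ρ^j ≤ 1e-7/1.110e-01 = 9.00901e-07.
j ≥ ln(9.00901e-07)/ln(0.6518) = -13.9199/-0.42802 = 32.522.
So 33 more iterations are needed.

33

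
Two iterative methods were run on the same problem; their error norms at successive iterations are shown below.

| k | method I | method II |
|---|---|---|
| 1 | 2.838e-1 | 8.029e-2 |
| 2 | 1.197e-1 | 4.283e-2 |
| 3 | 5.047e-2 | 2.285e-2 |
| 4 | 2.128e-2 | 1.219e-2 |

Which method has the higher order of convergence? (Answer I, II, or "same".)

Method I: p ≈ ln(2.128e-2/5.047e-2)/ln(5.047e-2/1.197e-1) ≈ 1.00.
Method II: p ≈ ln(1.219e-2/2.285e-2)/ln(2.285e-2/4.283e-2) ≈ 1.00.
Both orders ≈ 1.0 — effectively the same.

same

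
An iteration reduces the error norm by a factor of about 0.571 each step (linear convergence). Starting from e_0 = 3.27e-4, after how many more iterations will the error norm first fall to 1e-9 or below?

After k steps, e_k ≈ 3.27e-4·0.571^k.
Need 0.571^k ≤ 1e-9/3.27e-4 = 3.0581e-06.
k ≥ ln(3.0581e-06)/ln(0.571) = -12.6977/-0.56037 = 22.659.
Smallest integer k = 23.

23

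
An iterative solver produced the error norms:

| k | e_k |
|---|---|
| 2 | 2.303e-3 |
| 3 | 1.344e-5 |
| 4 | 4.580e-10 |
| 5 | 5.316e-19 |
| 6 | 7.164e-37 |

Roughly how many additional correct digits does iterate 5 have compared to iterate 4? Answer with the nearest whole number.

Digits gained ≈ log₁₀(e_4/e_5) = log₁₀(4.580e-10/5.316e-19) = log₁₀(8.6155e+08) ≈ 8.935.

9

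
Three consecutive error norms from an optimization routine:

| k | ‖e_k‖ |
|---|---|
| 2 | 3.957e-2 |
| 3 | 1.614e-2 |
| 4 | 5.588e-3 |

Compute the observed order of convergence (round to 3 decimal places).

1.183

p ≈ ln(‖e_4‖/‖e_3‖) / ln(‖e_3‖/‖e_2‖)
  = ln(5.588e-3/1.614e-2) / ln(1.614e-2/3.957e-2)
  = ln(0.346221) / ln(0.407885)
  = -1.060678 / -0.896770 ≈ 1.182776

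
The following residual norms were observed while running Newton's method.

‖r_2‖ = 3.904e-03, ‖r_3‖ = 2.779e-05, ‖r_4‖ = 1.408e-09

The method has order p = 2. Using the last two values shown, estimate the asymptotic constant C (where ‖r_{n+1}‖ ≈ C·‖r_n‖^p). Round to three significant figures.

C ≈ ‖r_4‖ / ‖r_3‖^2
  = 1.408e-09 / (2.779e-05)^2
  = 1.408e-09 / 7.72284e-10 ≈ 1.8232

1.82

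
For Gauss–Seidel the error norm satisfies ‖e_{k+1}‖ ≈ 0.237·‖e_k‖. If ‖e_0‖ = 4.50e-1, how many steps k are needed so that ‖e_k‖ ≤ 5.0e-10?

15

After k steps, ‖e_k‖ ≈ 4.50e-1·0.237^k.
Need 0.237^k ≤ 5.0e-10/4.50e-1 = 1.11111e-09.
k ≥ ln(1.11111e-09)/ln(0.237) = -20.6179/-1.43970 = 14.321.
Smallest integer k = 15.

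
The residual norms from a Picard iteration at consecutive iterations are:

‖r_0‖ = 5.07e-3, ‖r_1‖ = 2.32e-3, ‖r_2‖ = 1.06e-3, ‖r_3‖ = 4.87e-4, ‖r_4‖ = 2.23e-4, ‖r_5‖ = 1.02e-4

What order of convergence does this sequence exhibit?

Consecutive ratios: ‖r_5‖/‖r_4‖ = 1.02e-4/2.23e-4 = 0.457399, ‖r_4‖/‖r_3‖ = 2.23e-4/4.87e-4 = 0.457906.
p ≈ ln(0.457399)/ln(0.457906) = -0.7822/-0.7811 ≈ 1.00.
So the convergence is linear (order 1).

1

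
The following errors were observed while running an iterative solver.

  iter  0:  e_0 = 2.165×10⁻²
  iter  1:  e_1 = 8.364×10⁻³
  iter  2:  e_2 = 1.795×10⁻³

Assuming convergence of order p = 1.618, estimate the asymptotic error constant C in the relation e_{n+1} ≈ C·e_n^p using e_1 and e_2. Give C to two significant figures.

4.1

C ≈ e_2 / e_1^1.618
  = 1.795×10⁻³ / (8.364×10⁻³)^1.618
  = 1.795×10⁻³ / 0.000434977 ≈ 4.1267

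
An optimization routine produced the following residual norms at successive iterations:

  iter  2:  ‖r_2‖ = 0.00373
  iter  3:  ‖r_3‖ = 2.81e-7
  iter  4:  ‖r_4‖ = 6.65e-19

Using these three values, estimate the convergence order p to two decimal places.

p ≈ ln(‖r_4‖/‖r_3‖) / ln(‖r_3‖/‖r_2‖)
  = ln(6.65e-19/2.81e-7) / ln(2.81e-7/0.00373)
  = ln(2.36655e-12) / ln(7.53351e-05)
  = -26.76959 / -9.49356 ≈ 2.81976

2.82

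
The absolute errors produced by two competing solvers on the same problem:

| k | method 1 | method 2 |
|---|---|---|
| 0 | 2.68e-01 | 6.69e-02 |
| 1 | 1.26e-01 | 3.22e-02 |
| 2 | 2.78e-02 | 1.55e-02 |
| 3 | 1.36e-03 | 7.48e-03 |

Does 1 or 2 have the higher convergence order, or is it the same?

Method 1: p ≈ ln(1.36e-03/2.78e-02)/ln(2.78e-02/1.26e-01) ≈ 2.00.
Method 2: p ≈ ln(7.48e-03/1.55e-02)/ln(1.55e-02/3.22e-02) ≈ 1.00.
Method 1 has the higher order (≈2.0 vs ≈1.0).

1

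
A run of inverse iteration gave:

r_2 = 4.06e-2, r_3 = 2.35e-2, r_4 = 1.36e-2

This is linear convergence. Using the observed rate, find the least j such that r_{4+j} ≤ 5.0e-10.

32

Rate ρ ≈ r_4/r_3 = 1.36e-2/2.35e-2 = 0.5787.
After j more steps, r_{4+j} ≈ 1.36e-2·ρ^j; need ρ^j ≤ 5.0e-10/1.36e-2 = 3.67647e-08.
j ≥ ln(3.67647e-08)/ln(0.5787) = -17.1187/-0.54697 = 31.297.
So 32 more iterations are needed.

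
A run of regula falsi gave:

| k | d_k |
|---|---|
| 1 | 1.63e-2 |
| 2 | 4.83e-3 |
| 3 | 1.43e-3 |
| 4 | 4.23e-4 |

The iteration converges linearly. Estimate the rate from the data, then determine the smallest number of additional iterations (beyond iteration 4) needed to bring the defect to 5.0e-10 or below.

12

Rate ρ ≈ d_4/d_3 = 4.23e-4/1.43e-3 = 0.2958.
After j more steps, d_{4+j} ≈ 4.23e-4·ρ^j; need ρ^j ≤ 5.0e-10/4.23e-4 = 1.18203e-06.
j ≥ ln(1.18203e-06)/ln(0.2958) = -13.6483/-1.21807 = 11.205.
So 12 more iterations are needed.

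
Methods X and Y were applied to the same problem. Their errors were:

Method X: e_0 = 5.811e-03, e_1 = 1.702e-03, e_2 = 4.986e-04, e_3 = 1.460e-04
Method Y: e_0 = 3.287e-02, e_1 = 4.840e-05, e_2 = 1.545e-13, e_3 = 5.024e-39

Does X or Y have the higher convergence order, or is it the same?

Method X: p ≈ ln(1.460e-04/4.986e-04)/ln(4.986e-04/1.702e-03) ≈ 1.00.
Method Y: p ≈ ln(5.024e-39/1.545e-13)/ln(1.545e-13/4.840e-05) ≈ 3.00.
Method Y has the higher order (≈3.0 vs ≈1.0).

Y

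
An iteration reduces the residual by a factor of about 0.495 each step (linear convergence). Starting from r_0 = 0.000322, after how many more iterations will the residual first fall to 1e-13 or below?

After k steps, r_k ≈ 0.000322·0.495^k.
Need 0.495^k ≤ 1e-13/0.000322 = 3.10559e-10.
k ≥ ln(3.10559e-10)/ln(0.495) = -21.8926/-0.70320 = 31.133.
Smallest integer k = 32.

32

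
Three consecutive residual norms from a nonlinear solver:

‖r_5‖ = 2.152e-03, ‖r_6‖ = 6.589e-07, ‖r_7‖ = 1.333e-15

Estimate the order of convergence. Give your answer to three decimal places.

p ≈ ln(‖r_7‖/‖r_6‖) / ln(‖r_6‖/‖r_5‖)
  = ln(1.333e-15/6.589e-07) / ln(6.589e-07/2.152e-03)
  = ln(2.02307e-09) / ln(0.00030618)
  = -20.018650 / -8.091337 ≈ 2.474084

2.474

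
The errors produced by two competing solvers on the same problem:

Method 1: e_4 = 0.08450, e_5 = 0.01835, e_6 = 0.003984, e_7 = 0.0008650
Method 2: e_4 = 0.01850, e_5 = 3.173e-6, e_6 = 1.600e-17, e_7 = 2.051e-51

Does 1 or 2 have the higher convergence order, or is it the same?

Method 1: p ≈ ln(0.0008650/0.003984)/ln(0.003984/0.01835) ≈ 1.00.
Method 2: p ≈ ln(2.051e-51/1.600e-17)/ln(1.600e-17/3.173e-6) ≈ 3.00.
Method 2 has the higher order (≈3.0 vs ≈1.0).

2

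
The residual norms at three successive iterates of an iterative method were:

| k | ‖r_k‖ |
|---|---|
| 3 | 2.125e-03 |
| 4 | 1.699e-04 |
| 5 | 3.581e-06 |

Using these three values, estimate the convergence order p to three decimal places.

1.528

p ≈ ln(‖r_5‖/‖r_4‖) / ln(‖r_4‖/‖r_3‖)
  = ln(3.581e-06/1.699e-04) / ln(1.699e-04/2.125e-03)
  = ln(0.0210771) / ln(0.0799529)
  = -3.859568 / -2.526318 ≈ 1.527744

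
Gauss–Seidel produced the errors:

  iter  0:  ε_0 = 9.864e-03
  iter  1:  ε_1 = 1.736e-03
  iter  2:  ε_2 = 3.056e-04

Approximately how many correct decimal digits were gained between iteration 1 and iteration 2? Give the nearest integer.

Digits gained ≈ log₁₀(ε_1/ε_2) = log₁₀(1.736e-03/3.056e-04) = log₁₀(5.68063) ≈ 0.754.

1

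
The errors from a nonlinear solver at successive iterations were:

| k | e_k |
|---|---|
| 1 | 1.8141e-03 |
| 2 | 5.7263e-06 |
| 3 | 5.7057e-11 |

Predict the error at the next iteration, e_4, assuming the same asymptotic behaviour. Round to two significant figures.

5.7e-21

First estimate the order: p ≈ ln(e_3/e_2) / ln(e_2/e_1) = ln(5.7057e-11/5.7263e-06)/ln(5.7263e-06/1.8141e-03) = ln(9.96403e-06)/ln(0.00315655) ≈ 2.0000.
Then e_4 ≈ e_3·(e_3/e_2)^p = 5.7057e-11·(9.96403e-06)^2.0000 = 5.7057e-11·9.92819e-11 ≈ 5.665e-21.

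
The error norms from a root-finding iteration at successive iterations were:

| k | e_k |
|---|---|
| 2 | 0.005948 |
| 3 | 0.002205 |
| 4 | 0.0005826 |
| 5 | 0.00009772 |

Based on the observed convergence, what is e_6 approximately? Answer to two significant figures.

First estimate the order: p ≈ ln(e_5/e_4) / ln(e_4/e_3) = ln(0.00009772/0.0005826)/ln(0.0005826/0.002205) = ln(0.167731)/ln(0.264218) ≈ 1.3414.
Then e_6 ≈ e_5·(e_5/e_4)^p = 0.00009772·(0.167731)^1.3414 = 0.00009772·0.0911793 ≈ 8.91e-06.

8.9e-6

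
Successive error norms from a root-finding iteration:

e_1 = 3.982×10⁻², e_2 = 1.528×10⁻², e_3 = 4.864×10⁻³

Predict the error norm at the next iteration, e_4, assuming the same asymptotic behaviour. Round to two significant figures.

First estimate the order: p ≈ ln(e_3/e_2) / ln(e_2/e_1) = ln(4.864×10⁻³/1.528×10⁻²)/ln(1.528×10⁻²/3.982×10⁻²) = ln(0.318325)/ln(0.383727) ≈ 1.1951.
Then e_4 ≈ e_3·(e_3/e_2)^p = 4.864×10⁻³·(0.318325)^1.1951 = 4.864×10⁻³·0.254613 ≈ 0.001238.

1.2e-3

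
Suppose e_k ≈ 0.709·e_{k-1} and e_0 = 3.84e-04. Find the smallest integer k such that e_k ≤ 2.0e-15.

76

After k steps, e_k ≈ 3.84e-04·0.709^k.
Need 0.709^k ≤ 2.0e-15/3.84e-04 = 5.20833e-12.
k ≥ ln(5.20833e-12)/ln(0.709) = -25.9808/-0.34390 = 75.548.
Smallest integer k = 76.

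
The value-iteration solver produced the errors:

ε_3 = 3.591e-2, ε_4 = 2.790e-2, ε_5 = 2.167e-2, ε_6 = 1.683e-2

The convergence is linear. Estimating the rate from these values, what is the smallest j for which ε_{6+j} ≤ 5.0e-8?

Rate ρ ≈ ε_6/ε_5 = 1.683e-2/2.167e-2 = 0.7766.
After j more steps, ε_{6+j} ≈ 1.683e-2·ρ^j; need ρ^j ≤ 5.0e-8/1.683e-2 = 2.97089e-06.
j ≥ ln(2.97089e-06)/ln(0.7766) = -12.7266/-0.25283 = 50.337.
So 51 more iterations are needed.

51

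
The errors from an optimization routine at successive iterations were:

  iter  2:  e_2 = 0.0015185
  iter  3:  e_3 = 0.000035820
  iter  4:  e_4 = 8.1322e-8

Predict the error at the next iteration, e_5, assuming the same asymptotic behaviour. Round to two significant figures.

First estimate the order: p ≈ ln(e_4/e_3) / ln(e_3/e_2) = ln(8.1322e-8/0.000035820)/ln(0.000035820/0.0015185) = ln(0.0022703)/ln(0.0235891) ≈ 1.6247.
Then e_5 ≈ e_4·(e_4/e_3)^p = 8.1322e-8·(0.0022703)^1.6247 = 8.1322e-8·5.06324e-05 ≈ 4.118e-12.

4.1e-12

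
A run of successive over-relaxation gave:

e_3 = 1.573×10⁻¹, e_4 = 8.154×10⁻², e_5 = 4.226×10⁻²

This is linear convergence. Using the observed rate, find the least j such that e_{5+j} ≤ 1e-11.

Rate ρ ≈ e_5/e_4 = 4.226×10⁻²/8.154×10⁻² = 0.5183.
After j more steps, e_{5+j} ≈ 4.226×10⁻²·ρ^j; need ρ^j ≤ 1e-11/4.226×10⁻² = 2.3663e-10.
j ≥ ln(2.3663e-10)/ln(0.5183) = -22.1645/-0.65720 = 33.726.
So 34 more iterations are needed.

34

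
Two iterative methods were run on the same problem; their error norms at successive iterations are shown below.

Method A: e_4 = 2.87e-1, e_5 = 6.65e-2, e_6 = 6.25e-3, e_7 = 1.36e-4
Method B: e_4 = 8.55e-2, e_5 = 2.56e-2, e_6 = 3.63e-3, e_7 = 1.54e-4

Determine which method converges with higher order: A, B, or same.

same

Method A: p ≈ ln(1.36e-4/6.25e-3)/ln(6.25e-3/6.65e-2) ≈ 1.62.
Method B: p ≈ ln(1.54e-4/3.63e-3)/ln(3.63e-3/2.56e-2) ≈ 1.62.
Both orders ≈ 1.6 — effectively the same.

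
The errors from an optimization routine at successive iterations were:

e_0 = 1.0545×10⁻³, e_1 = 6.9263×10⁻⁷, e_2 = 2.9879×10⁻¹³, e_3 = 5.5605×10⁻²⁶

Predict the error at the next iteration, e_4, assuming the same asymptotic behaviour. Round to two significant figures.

1.9e-51

First estimate the order: p ≈ ln(e_3/e_2) / ln(e_2/e_1) = ln(5.5605×10⁻²⁶/2.9879×10⁻¹³)/ln(2.9879×10⁻¹³/6.9263×10⁻⁷) = ln(1.86101e-13)/ln(4.31385e-07) ≈ 2.0000.
Then e_4 ≈ e_3·(e_3/e_2)^p = 5.5605×10⁻²⁶·(1.86101e-13)^2.0000 = 5.5605×10⁻²⁶·3.46336e-26 ≈ 1.926e-51.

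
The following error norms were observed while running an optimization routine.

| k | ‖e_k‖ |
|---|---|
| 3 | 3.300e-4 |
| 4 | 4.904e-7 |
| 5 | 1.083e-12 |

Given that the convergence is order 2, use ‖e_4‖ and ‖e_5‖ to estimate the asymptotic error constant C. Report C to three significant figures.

4.50

C ≈ ‖e_5‖ / ‖e_4‖^2
  = 1.083e-12 / (4.904e-7)^2
  = 1.083e-12 / 2.40492e-13 ≈ 4.5033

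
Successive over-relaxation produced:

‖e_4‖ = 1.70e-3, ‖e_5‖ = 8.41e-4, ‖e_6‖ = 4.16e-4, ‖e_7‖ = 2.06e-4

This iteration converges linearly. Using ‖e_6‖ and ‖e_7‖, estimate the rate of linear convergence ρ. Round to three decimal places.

ρ ≈ ‖e_7‖/‖e_6‖ = 2.06e-4/4.16e-4 = 0.49519

0.495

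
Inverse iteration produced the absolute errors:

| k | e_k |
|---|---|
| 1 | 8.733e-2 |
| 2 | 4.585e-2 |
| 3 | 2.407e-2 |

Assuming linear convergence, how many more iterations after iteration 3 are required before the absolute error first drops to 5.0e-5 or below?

Rate ρ ≈ e_3/e_2 = 2.407e-2/4.585e-2 = 0.5250.
After j more steps, e_{3+j} ≈ 2.407e-2·ρ^j; need ρ^j ≤ 5.0e-5/2.407e-2 = 0.00207727.
j ≥ ln(0.00207727)/ln(0.5250) = -6.1767/-0.64436 = 9.586.
So 10 more iterations are needed.

10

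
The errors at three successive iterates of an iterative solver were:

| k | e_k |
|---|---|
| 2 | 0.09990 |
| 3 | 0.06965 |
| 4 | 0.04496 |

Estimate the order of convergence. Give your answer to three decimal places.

1.214

p ≈ ln(e_4/e_3) / ln(e_3/e_2)
  = ln(0.04496/0.06965) / ln(0.06965/0.09990)
  = ln(0.645513) / ln(0.697197)
  = -0.437710 / -0.360687 ≈ 1.213545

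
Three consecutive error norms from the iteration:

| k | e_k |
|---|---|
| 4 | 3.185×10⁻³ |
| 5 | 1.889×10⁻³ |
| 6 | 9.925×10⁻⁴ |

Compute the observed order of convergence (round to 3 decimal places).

p ≈ ln(e_6/e_5) / ln(e_5/e_4)
  = ln(9.925×10⁻⁴/1.889×10⁻³) / ln(1.889×10⁻³/3.185×10⁻³)
  = ln(0.52541) / ln(0.593093)
  = -0.643576 / -0.522404 ≈ 1.231951

1.232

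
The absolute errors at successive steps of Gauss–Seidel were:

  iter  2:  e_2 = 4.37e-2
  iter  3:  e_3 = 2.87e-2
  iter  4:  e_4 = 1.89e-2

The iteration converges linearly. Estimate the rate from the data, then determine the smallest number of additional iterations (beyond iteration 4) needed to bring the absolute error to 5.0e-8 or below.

Rate ρ ≈ e_4/e_3 = 1.89e-2/2.87e-2 = 0.6585.
After j more steps, e_{4+j} ≈ 1.89e-2·ρ^j; need ρ^j ≤ 5.0e-8/1.89e-2 = 2.6455e-06.
j ≥ ln(2.6455e-06)/ln(0.6585) = -12.8427/-0.41779 = 30.740.
So 31 more iterations are needed.

31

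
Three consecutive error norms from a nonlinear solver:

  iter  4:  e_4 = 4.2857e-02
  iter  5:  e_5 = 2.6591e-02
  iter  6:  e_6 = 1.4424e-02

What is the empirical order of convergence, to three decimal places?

1.282

p ≈ ln(e_6/e_5) / ln(e_5/e_4)
  = ln(1.4424e-02/2.6591e-02) / ln(2.6591e-02/4.2857e-02)
  = ln(0.542439) / ln(0.620459)
  = -0.611680 / -0.477296 ≈ 1.281553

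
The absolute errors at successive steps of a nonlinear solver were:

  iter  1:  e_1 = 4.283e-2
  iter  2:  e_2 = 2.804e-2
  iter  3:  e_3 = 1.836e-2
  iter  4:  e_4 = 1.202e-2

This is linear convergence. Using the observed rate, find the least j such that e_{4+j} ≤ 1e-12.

Rate ρ ≈ e_4/e_3 = 1.202e-2/1.836e-2 = 0.6547.
After j more steps, e_{4+j} ≈ 1.202e-2·ρ^j; need ρ^j ≤ 1e-12/1.202e-2 = 8.31947e-11.
j ≥ ln(8.31947e-11)/ln(0.6547) = -23.2098/-0.42358 = 54.794.
So 55 more iterations are needed.

55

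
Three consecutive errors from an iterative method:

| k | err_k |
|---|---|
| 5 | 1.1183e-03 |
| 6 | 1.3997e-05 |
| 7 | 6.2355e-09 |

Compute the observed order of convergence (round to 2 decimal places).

p ≈ ln(err_7/err_6) / ln(err_6/err_5)
  = ln(6.2355e-09/1.3997e-05) / ln(1.3997e-05/1.1183e-03)
  = ln(0.000445488) / ln(0.0125163)
  = -7.71634 / -4.38072 ≈ 1.76143

1.76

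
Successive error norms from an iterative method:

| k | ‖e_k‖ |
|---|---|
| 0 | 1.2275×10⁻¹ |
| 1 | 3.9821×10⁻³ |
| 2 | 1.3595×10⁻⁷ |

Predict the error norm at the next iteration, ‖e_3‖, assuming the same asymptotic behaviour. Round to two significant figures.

5.4e-21

First estimate the order: p ≈ ln(‖e_2‖/‖e_1‖) / ln(‖e_1‖/‖e_0‖) = ln(1.3595×10⁻⁷/3.9821×10⁻³)/ln(3.9821×10⁻³/1.2275×10⁻¹) = ln(3.41403e-05)/ln(0.0324407) ≈ 3.0000.
Then ‖e_3‖ ≈ ‖e_2‖·(‖e_2‖/‖e_1‖)^p = 1.3595×10⁻⁷·(3.41403e-05)^3.0000 = 1.3595×10⁻⁷·3.97926e-14 ≈ 5.41e-21.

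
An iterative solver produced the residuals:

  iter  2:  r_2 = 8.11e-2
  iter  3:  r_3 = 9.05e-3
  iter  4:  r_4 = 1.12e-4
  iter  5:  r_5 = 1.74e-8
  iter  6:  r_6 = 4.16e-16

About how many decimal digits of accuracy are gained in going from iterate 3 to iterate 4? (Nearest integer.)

2

Digits gained ≈ log₁₀(r_3/r_4) = log₁₀(9.05e-3/1.12e-4) = log₁₀(80.8036) ≈ 1.907.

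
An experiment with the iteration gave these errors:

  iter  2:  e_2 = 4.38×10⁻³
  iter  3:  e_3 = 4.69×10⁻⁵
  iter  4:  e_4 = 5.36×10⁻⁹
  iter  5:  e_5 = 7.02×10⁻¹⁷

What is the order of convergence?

Consecutive ratios: e_5/e_4 = 7.02×10⁻¹⁷/5.36×10⁻⁹ = 1.3097e-08, e_4/e_3 = 5.36×10⁻⁹/4.69×10⁻⁵ = 0.000114286.
p ≈ ln(1.3097e-08)/ln(0.000114286) = -18.1509/-9.0768 ≈ 2.00.
So the convergence is quadratic (order 2).

2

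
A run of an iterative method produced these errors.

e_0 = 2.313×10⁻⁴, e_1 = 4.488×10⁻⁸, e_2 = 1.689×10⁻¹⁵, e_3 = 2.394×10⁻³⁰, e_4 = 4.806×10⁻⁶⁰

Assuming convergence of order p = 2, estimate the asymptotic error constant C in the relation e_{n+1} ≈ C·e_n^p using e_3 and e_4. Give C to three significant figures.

0.839

C ≈ e_4 / e_3^2
  = 4.806×10⁻⁶⁰ / (2.394×10⁻³⁰)^2
  = 4.806×10⁻⁶⁰ / 5.73124e-60 ≈ 0.83856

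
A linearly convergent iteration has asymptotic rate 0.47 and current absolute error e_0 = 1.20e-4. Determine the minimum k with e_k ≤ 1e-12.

After k steps, e_k ≈ 1.20e-4·0.47^k.
Need 0.47^k ≤ 1e-12/1.20e-4 = 8.33333e-09.
k ≥ ln(8.33333e-09)/ln(0.47) = -18.6030/-0.75502 = 24.639.
Smallest integer k = 25.

25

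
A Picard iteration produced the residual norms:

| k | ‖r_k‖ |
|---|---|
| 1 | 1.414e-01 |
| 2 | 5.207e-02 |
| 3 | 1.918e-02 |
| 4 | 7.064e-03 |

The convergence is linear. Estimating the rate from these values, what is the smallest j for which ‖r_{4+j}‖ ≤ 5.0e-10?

Rate ρ ≈ ‖r_4‖/‖r_3‖ = 7.064e-03/1.918e-02 = 0.3683.
After j more steps, ‖r_{4+j}‖ ≈ 7.064e-03·ρ^j; need ρ^j ≤ 5.0e-10/7.064e-03 = 7.07814e-08.
j ≥ ln(7.07814e-08)/ln(0.3683) = -16.4637/-0.99886 = 16.482.
So 17 more iterations are needed.

17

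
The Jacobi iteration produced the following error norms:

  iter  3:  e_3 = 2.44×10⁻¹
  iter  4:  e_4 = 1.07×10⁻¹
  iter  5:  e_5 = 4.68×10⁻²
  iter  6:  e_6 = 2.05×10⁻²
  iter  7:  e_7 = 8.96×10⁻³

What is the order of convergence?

Consecutive ratios: e_7/e_6 = 8.96×10⁻³/2.05×10⁻² = 0.437073, e_6/e_5 = 2.05×10⁻²/4.68×10⁻² = 0.438034.
p ≈ ln(0.437073)/ln(0.438034) = -0.8277/-0.8255 ≈ 1.00.
So the convergence is linear (order 1).

1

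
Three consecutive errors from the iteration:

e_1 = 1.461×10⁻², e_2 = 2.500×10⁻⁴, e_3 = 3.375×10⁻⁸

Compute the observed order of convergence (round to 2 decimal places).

p ≈ ln(e_3/e_2) / ln(e_2/e_1)
  = ln(3.375×10⁻⁸/2.500×10⁻⁴) / ln(2.500×10⁻⁴/1.461×10⁻²)
  = ln(0.000135) / ln(0.0171116)
  = -8.91024 / -4.06800 ≈ 2.19032

2.19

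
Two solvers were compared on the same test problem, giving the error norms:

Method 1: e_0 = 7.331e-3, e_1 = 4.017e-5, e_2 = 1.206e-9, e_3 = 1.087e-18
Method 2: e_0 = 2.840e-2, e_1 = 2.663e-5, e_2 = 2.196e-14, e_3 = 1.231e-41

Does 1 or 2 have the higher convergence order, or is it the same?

Method 1: p ≈ ln(1.087e-18/1.206e-9)/ln(1.206e-9/4.017e-5) ≈ 2.00.
Method 2: p ≈ ln(1.231e-41/2.196e-14)/ln(2.196e-14/2.663e-5) ≈ 3.00.
Method 2 has the higher order (≈3.0 vs ≈2.0).

2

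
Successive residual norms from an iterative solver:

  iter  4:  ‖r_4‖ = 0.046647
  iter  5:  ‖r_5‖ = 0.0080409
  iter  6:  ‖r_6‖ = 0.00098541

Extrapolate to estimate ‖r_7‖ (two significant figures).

8.0e-5

First estimate the order: p ≈ ln(‖r_6‖/‖r_5‖) / ln(‖r_5‖/‖r_4‖) = ln(0.00098541/0.0080409)/ln(0.0080409/0.046647) = ln(0.12255)/ln(0.172378) ≈ 1.1941.
Then ‖r_7‖ ≈ ‖r_6‖·(‖r_6‖/‖r_5‖)^p = 0.00098541·(0.12255)^1.1941 = 0.00098541·0.081537 ≈ 8.035e-05.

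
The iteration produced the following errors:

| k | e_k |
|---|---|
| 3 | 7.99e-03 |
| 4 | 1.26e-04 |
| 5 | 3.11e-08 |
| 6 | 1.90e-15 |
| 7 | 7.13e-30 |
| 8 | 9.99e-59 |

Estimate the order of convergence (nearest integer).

2

Consecutive ratios: e_8/e_7 = 9.99e-59/7.13e-30 = 1.40112e-29, e_7/e_6 = 7.13e-30/1.90e-15 = 3.75263e-15.
p ≈ ln(1.40112e-29)/ln(3.75263e-15) = -66.4377/-33.2163 ≈ 2.00.
So the convergence is quadratic (order 2).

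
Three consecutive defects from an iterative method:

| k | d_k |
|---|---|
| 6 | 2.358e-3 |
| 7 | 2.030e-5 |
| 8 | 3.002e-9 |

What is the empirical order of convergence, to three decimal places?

1.855

p ≈ ln(d_8/d_7) / ln(d_7/d_6)
  = ln(3.002e-9/2.030e-5) / ln(2.030e-5/2.358e-3)
  = ln(0.000147882) / ln(0.00860899)
  = -8.819096 / -4.754948 ≈ 1.854720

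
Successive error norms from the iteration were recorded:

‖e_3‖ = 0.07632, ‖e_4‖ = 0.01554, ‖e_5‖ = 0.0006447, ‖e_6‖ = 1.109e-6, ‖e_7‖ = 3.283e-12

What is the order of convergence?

2

Consecutive ratios: ‖e_7‖/‖e_6‖ = 3.283e-12/1.109e-6 = 2.96032e-06, ‖e_6‖/‖e_5‖ = 1.109e-6/0.0006447 = 0.00172018.
p ≈ ln(2.96032e-06)/ln(0.00172018) = -12.7302/-6.3653 ≈ 2.00.
So the convergence is quadratic (order 2).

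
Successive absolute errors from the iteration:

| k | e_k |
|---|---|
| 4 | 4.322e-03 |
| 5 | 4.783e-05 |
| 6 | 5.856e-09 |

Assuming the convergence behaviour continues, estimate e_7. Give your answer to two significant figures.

First estimate the order: p ≈ ln(e_6/e_5) / ln(e_5/e_4) = ln(5.856e-09/4.783e-05)/ln(4.783e-05/4.322e-03) = ln(0.000122434)/ln(0.0110666) ≈ 2.0001.
Then e_7 ≈ e_6·(e_6/e_5)^p = 5.856e-09·(0.000122434)^2.0001 = 5.856e-09·1.49766e-08 ≈ 8.77e-17.

8.8e-17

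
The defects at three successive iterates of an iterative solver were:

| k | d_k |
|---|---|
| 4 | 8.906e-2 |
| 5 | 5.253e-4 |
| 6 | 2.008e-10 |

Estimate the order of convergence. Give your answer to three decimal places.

p ≈ ln(d_6/d_5) / ln(d_5/d_4)
  = ln(2.008e-10/5.253e-4) / ln(5.253e-4/8.906e-2)
  = ln(3.82258e-07) / ln(0.00589827)
  = -14.777170 / -5.133096 ≈ 2.878803

2.879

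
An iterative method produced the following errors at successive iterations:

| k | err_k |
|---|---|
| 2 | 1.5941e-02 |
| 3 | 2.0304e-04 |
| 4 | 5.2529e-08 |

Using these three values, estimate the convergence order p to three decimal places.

p ≈ ln(err_4/err_3) / ln(err_3/err_2)
  = ln(5.2529e-08/2.0304e-04) / ln(2.0304e-04/1.5941e-02)
  = ln(0.000258713) / ln(0.012737)
  = -8.259791 / -4.363244 ≈ 1.893039

1.893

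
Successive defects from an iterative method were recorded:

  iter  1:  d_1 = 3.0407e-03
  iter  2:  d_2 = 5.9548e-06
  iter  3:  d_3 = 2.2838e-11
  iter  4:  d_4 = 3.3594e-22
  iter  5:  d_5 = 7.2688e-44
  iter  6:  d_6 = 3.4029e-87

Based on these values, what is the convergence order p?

2

Consecutive ratios: d_6/d_5 = 3.4029e-87/7.2688e-44 = 4.68152e-44, d_5/d_4 = 7.2688e-44/3.3594e-22 = 2.16372e-22.
p ≈ ln(4.68152e-44)/ln(2.16372e-22) = -99.7701/-49.8850 ≈ 2.00.
So the convergence is quadratic (order 2).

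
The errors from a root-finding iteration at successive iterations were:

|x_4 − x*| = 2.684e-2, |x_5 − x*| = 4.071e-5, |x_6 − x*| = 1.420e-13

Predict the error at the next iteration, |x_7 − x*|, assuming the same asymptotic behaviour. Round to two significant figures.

First estimate the order: p ≈ ln(|x_6 − x*|/|x_5 − x*|) / ln(|x_5 − x*|/|x_4 − x*|) = ln(1.420e-13/4.071e-5)/ln(4.071e-5/2.684e-2) = ln(3.48809e-09)/ln(0.00151677) ≈ 3.0001.
Then |x_7 − x*| ≈ |x_6 − x*|·(|x_6 − x*|/|x_5 − x*|)^p = 1.420e-13·(3.48809e-09)^3.0001 = 1.420e-13·4.23562e-26 ≈ 6.015e-39.

6.0e-39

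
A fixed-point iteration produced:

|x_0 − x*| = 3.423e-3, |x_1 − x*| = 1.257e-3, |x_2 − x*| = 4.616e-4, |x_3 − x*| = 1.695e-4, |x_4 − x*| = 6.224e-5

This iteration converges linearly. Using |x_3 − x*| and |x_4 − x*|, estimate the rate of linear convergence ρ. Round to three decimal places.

0.367

ρ ≈ |x_4 − x*|/|x_3 − x*| = 6.224e-5/1.695e-4 = 0.36720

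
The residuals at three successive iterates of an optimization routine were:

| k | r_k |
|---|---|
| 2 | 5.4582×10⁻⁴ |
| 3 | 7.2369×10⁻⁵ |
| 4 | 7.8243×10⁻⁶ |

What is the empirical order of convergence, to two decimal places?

p ≈ ln(r_4/r_3) / ln(r_3/r_2)
  = ln(7.8243×10⁻⁶/7.2369×10⁻⁵) / ln(7.2369×10⁻⁵/5.4582×10⁻⁴)
  = ln(0.108117) / ln(0.132588)
  = -2.22454 / -2.02051 ≈ 1.10098

1.10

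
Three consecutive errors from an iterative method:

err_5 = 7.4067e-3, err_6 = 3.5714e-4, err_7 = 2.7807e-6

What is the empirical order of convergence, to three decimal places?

1.601

p ≈ ln(err_7/err_6) / ln(err_6/err_5)
  = ln(2.7807e-6/3.5714e-4) / ln(3.5714e-4/7.4067e-3)
  = ln(0.00778602) / ln(0.0482185)
  = -4.855425 / -3.032013 ≈ 1.601387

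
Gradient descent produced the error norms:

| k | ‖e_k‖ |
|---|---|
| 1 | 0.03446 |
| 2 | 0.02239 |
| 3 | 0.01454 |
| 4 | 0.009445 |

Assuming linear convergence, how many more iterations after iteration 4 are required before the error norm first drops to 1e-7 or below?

27

Rate ρ ≈ ‖e_4‖/‖e_3‖ = 0.009445/0.01454 = 0.6496.
After j more steps, ‖e_{4+j}‖ ≈ 0.009445·ρ^j; need ρ^j ≤ 1e-7/0.009445 = 1.05876e-05.
j ≥ ln(1.05876e-05)/ln(0.6496) = -11.4558/-0.43140 = 26.555.
So 27 more iterations are needed.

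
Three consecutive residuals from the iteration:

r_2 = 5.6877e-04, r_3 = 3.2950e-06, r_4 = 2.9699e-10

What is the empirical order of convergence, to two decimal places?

1.81

p ≈ ln(r_4/r_3) / ln(r_3/r_2)
  = ln(2.9699e-10/3.2950e-06) / ln(3.2950e-06/5.6877e-04)
  = ln(9.01335e-05) / ln(0.0057932)
  = -9.31422 / -5.15107 ≈ 1.80821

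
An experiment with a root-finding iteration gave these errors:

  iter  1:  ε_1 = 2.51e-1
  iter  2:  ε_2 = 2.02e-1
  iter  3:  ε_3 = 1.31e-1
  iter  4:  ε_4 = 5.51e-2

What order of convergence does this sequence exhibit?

Consecutive ratios: ε_4/ε_3 = 5.51e-2/1.31e-1 = 0.420611, ε_3/ε_2 = 1.31e-1/2.02e-1 = 0.648515.
p ≈ ln(0.420611)/ln(0.648515) = -0.8660/-0.4331 ≈ 2.00.
So the convergence is quadratic (order 2).

2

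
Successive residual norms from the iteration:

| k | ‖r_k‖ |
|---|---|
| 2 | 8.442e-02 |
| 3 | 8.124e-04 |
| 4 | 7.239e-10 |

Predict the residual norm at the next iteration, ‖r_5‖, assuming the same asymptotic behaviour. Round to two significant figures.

First estimate the order: p ≈ ln(‖r_4‖/‖r_3‖) / ln(‖r_3‖/‖r_2‖) = ln(7.239e-10/8.124e-04)/ln(8.124e-04/8.442e-02) = ln(8.91064e-07)/ln(0.00962331) ≈ 3.0000.
Then ‖r_5‖ ≈ ‖r_4‖·(‖r_4‖/‖r_3‖)^p = 7.239e-10·(8.91064e-07)^3.0000 = 7.239e-10·7.075e-19 ≈ 5.122e-28.

5.1e-28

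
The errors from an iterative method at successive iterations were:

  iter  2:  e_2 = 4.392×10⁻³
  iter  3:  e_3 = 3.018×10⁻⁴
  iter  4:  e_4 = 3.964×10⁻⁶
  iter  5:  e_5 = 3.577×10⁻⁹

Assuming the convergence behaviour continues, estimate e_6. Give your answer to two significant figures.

First estimate the order: p ≈ ln(e_5/e_4) / ln(e_4/e_3) = ln(3.577×10⁻⁹/3.964×10⁻⁶)/ln(3.964×10⁻⁶/3.018×10⁻⁴) = ln(0.000902371)/ln(0.0131345) ≈ 1.6181.
Then e_6 ≈ e_5·(e_5/e_4)^p = 3.577×10⁻⁹·(0.000902371)^1.6181 = 3.577×10⁻⁹·1.18443e-05 ≈ 4.237e-14.

4.2e-14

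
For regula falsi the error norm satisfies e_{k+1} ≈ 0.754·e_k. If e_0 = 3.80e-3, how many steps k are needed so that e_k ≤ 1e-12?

79

After k steps, e_k ≈ 3.80e-3·0.754^k.
Need 0.754^k ≤ 1e-12/3.80e-3 = 2.63158e-10.
k ≥ ln(2.63158e-10)/ln(0.754) = -22.0583/-0.28236 = 78.121.
Smallest integer k = 79.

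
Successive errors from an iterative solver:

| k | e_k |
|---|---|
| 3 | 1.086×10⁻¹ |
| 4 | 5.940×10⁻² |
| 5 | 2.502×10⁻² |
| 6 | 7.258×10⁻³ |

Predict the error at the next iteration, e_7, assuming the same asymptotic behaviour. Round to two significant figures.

First estimate the order: p ≈ ln(e_6/e_5) / ln(e_5/e_4) = ln(7.258×10⁻³/2.502×10⁻²)/ln(2.502×10⁻²/5.940×10⁻²) = ln(0.290088)/ln(0.421212) ≈ 1.4313.
Then e_7 ≈ e_6·(e_6/e_5)^p = 7.258×10⁻³·(0.290088)^1.4313 = 7.258×10⁻³·0.170106 ≈ 0.001235.

1.2e-3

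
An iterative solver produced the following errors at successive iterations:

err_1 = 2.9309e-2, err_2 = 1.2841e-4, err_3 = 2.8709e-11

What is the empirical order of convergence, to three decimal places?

p ≈ ln(err_3/err_2) / ln(err_2/err_1)
  = ln(2.8709e-11/1.2841e-4) / ln(1.2841e-4/2.9309e-2)
  = ln(2.23573e-07) / ln(0.00438125)
  = -15.313528 / -5.430421 ≈ 2.819952

2.820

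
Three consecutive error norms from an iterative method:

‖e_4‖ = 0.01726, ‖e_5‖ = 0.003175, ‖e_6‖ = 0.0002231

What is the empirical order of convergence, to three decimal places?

p ≈ ln(‖e_6‖/‖e_5‖) / ln(‖e_5‖/‖e_4‖)
  = ln(0.0002231/0.003175) / ln(0.003175/0.01726)
  = ln(0.0702677) / ln(0.183951)
  = -2.655443 / -1.693086 ≈ 1.568404

1.568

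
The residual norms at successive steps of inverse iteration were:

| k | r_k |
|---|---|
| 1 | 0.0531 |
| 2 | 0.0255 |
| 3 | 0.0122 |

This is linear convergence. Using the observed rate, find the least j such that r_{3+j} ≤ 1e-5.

10

Rate ρ ≈ r_3/r_2 = 0.0122/0.0255 = 0.4784.
After j more steps, r_{3+j} ≈ 0.0122·ρ^j; need ρ^j ≤ 1e-5/0.0122 = 0.000819672.
j ≥ ln(0.000819672)/ln(0.4784) = -7.1066/-0.73731 = 9.639.
So 10 more iterations are needed.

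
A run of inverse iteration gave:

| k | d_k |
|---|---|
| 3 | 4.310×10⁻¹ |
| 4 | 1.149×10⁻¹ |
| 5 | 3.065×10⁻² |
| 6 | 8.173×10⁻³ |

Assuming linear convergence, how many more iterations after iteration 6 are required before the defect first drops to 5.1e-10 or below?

Rate ρ ≈ d_6/d_5 = 8.173×10⁻³/3.065×10⁻² = 0.2667.
After j more steps, d_{6+j} ≈ 8.173×10⁻³·ρ^j; need ρ^j ≤ 5.1e-10/8.173×10⁻³ = 6.24006e-08.
j ≥ ln(6.24006e-08)/ln(0.2667) = -16.5897/-1.32163 = 12.552.
So 13 more iterations are needed.

13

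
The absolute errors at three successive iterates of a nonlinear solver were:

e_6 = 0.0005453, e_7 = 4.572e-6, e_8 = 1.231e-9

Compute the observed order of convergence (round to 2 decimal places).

1.72

p ≈ ln(e_8/e_7) / ln(e_7/e_6)
  = ln(1.231e-9/4.572e-6) / ln(4.572e-6/0.0005453)
  = ln(0.000269248) / ln(0.00838438)
  = -8.21988 / -4.78138 ≈ 1.71914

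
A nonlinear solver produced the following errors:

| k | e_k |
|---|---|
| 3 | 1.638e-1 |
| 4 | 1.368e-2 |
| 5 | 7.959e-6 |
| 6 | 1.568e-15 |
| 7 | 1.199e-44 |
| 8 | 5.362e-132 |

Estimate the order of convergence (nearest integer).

Consecutive ratios: e_8/e_7 = 5.362e-132/1.199e-44 = 4.47206e-88, e_7/e_6 = 1.199e-44/1.568e-15 = 7.64668e-30.
p ≈ ln(4.47206e-88)/ln(7.64668e-30) = -201.1296/-67.0433 ≈ 3.00.
So the convergence is cubic (order 3).

3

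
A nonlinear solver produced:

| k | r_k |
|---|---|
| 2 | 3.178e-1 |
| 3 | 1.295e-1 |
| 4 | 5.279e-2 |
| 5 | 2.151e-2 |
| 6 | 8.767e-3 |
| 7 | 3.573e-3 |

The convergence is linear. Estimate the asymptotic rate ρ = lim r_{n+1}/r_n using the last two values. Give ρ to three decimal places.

ρ ≈ r_7/r_6 = 3.573e-3/8.767e-3 = 0.40755

0.408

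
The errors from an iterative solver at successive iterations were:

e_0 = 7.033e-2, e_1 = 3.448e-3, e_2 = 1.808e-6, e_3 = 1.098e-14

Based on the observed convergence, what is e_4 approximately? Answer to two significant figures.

2.9e-35

First estimate the order: p ≈ ln(e_3/e_2) / ln(e_2/e_1) = ln(1.098e-14/1.808e-6)/ln(1.808e-6/3.448e-3) = ln(6.07301e-09)/ln(0.000524362) ≈ 2.5048.
Then e_4 ≈ e_3·(e_3/e_2)^p = 1.098e-14·(6.07301e-09)^2.5048 = 1.098e-14·2.62464e-21 ≈ 2.882e-35.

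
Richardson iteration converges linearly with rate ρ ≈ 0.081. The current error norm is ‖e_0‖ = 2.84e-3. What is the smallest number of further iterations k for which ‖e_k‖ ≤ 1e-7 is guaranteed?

5

After k steps, ‖e_k‖ ≈ 2.84e-3·0.081^k.
Need 0.081^k ≤ 1e-7/2.84e-3 = 3.52113e-05.
k ≥ ln(3.52113e-05)/ln(0.081) = -10.2541/-2.51331 = 4.080.
Smallest integer k = 5.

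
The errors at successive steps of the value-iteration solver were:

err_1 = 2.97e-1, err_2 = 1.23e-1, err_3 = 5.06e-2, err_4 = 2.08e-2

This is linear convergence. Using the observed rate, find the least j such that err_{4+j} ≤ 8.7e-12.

25

Rate ρ ≈ err_4/err_3 = 2.08e-2/5.06e-2 = 0.4111.
After j more steps, err_{4+j} ≈ 2.08e-2·ρ^j; need ρ^j ≤ 8.7e-12/2.08e-2 = 4.18269e-10.
j ≥ ln(4.18269e-10)/ln(0.4111) = -21.5949/-0.88892 = 24.293.
So 25 more iterations are needed.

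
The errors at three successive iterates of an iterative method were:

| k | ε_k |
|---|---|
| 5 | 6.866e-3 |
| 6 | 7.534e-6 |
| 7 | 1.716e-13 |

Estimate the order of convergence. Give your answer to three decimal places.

p ≈ ln(ε_7/ε_6) / ln(ε_6/ε_5)
  = ln(1.716e-13/7.534e-6) / ln(7.534e-6/6.866e-3)
  = ln(2.27767e-08) / ln(0.00109729)
  = -17.597528 / -6.814912 ≈ 2.582209

2.582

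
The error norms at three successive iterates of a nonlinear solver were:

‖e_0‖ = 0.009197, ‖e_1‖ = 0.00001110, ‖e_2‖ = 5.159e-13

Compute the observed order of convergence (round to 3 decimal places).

p ≈ ln(‖e_2‖/‖e_1‖) / ln(‖e_1‖/‖e_0‖)
  = ln(5.159e-13/0.00001110) / ln(0.00001110/0.009197)
  = ln(4.64775e-08) / ln(0.00120692)
  = -16.884298 / -6.719684 ≈ 2.512663

2.513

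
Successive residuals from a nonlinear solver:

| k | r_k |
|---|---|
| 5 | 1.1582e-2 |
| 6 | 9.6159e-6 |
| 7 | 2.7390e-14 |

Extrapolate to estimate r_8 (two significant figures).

First estimate the order: p ≈ ln(r_7/r_6) / ln(r_6/r_5) = ln(2.7390e-14/9.6159e-6)/ln(9.6159e-6/1.1582e-2) = ln(2.84841e-09)/ln(0.000830245) ≈ 2.7738.
Then r_8 ≈ r_7·(r_7/r_6)^p = 2.7390e-14·(2.84841e-09)^2.7738 = 2.7390e-14·1.98051e-24 ≈ 5.425e-38.

5.4e-38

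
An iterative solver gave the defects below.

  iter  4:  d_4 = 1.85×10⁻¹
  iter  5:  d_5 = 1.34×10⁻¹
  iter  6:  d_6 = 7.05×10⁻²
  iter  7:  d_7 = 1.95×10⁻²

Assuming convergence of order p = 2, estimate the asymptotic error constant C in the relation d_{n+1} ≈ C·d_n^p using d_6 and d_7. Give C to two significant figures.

3.9

C ≈ d_7 / d_6^2
  = 1.95×10⁻² / (7.05×10⁻²)^2
  = 1.95×10⁻² / 0.00497025 ≈ 3.9233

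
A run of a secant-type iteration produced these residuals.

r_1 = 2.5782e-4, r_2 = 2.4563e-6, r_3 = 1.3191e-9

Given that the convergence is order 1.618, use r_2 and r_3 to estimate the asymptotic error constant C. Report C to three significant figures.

C ≈ r_3 / r_2^1.618
  = 1.3191e-9 / (2.4563e-6)^1.618
  = 1.3191e-9 / 8.38446e-10 ≈ 1.5733

1.57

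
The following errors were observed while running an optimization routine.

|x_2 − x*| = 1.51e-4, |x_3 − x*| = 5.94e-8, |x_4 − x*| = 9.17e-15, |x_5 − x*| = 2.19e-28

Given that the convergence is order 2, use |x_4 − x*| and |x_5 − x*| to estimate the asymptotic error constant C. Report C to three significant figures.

2.60

C ≈ |x_5 − x*| / |x_4 − x*|^2
  = 2.19e-28 / (9.17e-15)^2
  = 2.19e-28 / 8.40889e-29 ≈ 2.6044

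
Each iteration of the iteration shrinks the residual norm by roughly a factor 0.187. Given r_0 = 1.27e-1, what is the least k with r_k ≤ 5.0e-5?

5

After k steps, r_k ≈ 1.27e-1·0.187^k.
Need 0.187^k ≤ 5.0e-5/1.27e-1 = 0.000393701.
k ≥ ln(0.000393701)/ln(0.187) = -7.8399/-1.67665 = 4.676.
Smallest integer k = 5.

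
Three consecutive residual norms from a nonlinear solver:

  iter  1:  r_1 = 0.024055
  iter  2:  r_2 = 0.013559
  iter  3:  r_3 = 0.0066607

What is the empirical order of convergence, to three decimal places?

p ≈ ln(r_3/r_2) / ln(r_2/r_1)
  = ln(0.0066607/0.013559) / ln(0.013559/0.024055)
  = ln(0.491238) / ln(0.563667)
  = -0.710827 / -0.573292 ≈ 1.239904

1.240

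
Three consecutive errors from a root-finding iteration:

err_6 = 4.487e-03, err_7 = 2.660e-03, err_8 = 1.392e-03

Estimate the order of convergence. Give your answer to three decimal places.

1.239

p ≈ ln(err_8/err_7) / ln(err_7/err_6)
  = ln(1.392e-03/2.660e-03) / ln(2.660e-03/4.487e-03)
  = ln(0.523308) / ln(0.592824)
  = -0.647585 / -0.522858 ≈ 1.238549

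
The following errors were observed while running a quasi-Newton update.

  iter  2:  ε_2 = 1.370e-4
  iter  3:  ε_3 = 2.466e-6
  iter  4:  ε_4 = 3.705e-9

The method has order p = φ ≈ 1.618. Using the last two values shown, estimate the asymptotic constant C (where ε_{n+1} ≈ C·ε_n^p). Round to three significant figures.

4.39

C ≈ ε_4 / ε_3^1.618
  = 3.705e-9 / (2.466e-6)^1.618
  = 3.705e-9 / 8.4381e-10 ≈ 4.3908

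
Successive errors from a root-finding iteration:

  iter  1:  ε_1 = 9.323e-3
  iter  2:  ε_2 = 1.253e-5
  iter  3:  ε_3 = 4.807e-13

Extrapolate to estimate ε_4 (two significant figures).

First estimate the order: p ≈ ln(ε_3/ε_2) / ln(ε_2/ε_1) = ln(4.807e-13/1.253e-5)/ln(1.253e-5/9.323e-3) = ln(3.83639e-08)/ln(0.00134399) ≈ 2.5826.
Then ε_4 ≈ ε_3·(ε_3/ε_2)^p = 4.807e-13·(3.83639e-08)^2.5826 = 4.807e-13·7.03459e-20 ≈ 3.382e-32.

3.4e-32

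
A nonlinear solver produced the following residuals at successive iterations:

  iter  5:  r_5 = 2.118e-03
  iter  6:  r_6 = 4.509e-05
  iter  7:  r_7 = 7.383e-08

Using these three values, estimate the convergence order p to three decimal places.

p ≈ ln(r_7/r_6) / ln(r_6/r_5)
  = ln(7.383e-08/4.509e-05) / ln(4.509e-05/2.118e-03)
  = ln(0.00163739) / ln(0.021289)
  = -6.414652 / -3.849565 ≈ 1.666332

1.666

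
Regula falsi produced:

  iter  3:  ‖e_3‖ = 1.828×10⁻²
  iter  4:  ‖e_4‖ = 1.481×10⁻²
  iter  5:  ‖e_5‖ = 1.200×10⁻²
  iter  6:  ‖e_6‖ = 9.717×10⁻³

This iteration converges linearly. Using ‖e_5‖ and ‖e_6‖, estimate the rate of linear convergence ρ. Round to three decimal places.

ρ ≈ ‖e_6‖/‖e_5‖ = 9.717×10⁻³/1.200×10⁻² = 0.80975

0.810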